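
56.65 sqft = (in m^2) 5.263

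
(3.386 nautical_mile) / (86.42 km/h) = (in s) 261.2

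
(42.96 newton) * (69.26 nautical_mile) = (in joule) 5.51e+06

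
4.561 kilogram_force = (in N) 44.73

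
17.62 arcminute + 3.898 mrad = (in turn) 0.001436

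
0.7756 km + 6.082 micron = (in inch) 3.054e+04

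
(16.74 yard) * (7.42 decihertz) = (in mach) 0.03336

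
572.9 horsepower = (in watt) 4.272e+05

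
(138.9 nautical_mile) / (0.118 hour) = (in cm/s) 6.056e+04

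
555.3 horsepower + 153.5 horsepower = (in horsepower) 708.8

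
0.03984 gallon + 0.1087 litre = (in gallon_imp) 0.05708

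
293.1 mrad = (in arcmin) 1008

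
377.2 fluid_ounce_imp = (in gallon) 2.831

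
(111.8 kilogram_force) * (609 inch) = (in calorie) 4053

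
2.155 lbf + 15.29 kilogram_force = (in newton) 159.5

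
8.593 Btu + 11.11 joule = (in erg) 9.077e+10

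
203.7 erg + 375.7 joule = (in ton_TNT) 8.979e-08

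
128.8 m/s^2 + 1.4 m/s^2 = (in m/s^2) 130.2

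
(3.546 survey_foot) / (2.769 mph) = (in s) 0.8731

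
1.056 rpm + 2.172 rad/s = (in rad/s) 2.283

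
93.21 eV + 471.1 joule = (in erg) 4.711e+09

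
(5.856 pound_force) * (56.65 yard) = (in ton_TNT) 3.225e-07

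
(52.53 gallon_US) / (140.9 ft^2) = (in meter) 0.01519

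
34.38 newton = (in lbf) 7.729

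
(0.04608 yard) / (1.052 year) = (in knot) 2.469e-09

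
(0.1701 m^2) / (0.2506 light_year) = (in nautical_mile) 3.874e-20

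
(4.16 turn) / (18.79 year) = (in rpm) 4.212e-07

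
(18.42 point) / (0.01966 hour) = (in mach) 2.696e-07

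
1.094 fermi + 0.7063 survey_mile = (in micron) 1.137e+09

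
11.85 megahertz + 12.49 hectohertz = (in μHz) 1.185e+13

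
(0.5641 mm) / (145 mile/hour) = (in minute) 1.45e-07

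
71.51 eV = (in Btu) 1.086e-20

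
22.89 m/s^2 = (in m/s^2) 22.89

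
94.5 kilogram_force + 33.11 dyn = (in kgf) 94.5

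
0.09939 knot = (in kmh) 0.1841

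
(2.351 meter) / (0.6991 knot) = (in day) 7.566e-05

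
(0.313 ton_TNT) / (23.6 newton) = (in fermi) 5.549e+22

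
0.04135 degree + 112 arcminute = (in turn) 0.0053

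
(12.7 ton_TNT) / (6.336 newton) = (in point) 2.377e+13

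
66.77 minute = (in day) 0.04637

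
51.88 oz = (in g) 1471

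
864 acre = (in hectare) 349.6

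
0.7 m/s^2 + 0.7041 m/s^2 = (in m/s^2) 1.404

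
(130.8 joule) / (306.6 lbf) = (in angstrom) 9.591e+08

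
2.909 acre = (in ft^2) 1.267e+05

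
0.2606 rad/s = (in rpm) 2.489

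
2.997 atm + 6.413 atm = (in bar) 9.535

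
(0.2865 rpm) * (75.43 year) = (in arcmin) 2.453e+11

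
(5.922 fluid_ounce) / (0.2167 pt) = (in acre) 0.0005661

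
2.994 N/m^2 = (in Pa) 2.994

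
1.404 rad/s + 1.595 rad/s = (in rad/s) 2.999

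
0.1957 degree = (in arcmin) 11.74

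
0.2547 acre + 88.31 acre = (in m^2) 3.584e+05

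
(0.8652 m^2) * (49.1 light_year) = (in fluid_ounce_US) 1.359e+22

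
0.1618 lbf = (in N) 0.7197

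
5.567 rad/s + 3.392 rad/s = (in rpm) 85.55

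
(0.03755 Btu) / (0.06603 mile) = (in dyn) 3.728e+04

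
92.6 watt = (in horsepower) 0.1242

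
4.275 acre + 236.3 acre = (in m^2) 9.736e+05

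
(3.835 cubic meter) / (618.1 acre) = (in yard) 1.677e-06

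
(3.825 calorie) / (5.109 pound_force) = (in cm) 70.42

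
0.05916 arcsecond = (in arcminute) 0.000986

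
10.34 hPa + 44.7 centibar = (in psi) 6.633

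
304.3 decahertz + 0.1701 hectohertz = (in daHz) 306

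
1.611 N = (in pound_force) 0.3622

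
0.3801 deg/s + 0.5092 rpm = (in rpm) 0.5726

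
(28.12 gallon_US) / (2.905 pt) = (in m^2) 103.9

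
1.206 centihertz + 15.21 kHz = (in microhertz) 1.521e+10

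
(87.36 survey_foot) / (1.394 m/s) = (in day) 0.0002211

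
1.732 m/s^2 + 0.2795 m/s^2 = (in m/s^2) 2.011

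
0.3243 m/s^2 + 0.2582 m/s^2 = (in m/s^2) 0.5825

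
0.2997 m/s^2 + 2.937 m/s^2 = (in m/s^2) 3.237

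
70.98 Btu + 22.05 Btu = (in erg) 9.815e+11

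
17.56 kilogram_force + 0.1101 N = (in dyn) 1.723e+07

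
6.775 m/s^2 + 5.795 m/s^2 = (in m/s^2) 12.57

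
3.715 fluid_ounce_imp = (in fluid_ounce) 3.569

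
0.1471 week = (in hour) 24.71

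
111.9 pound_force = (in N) 497.8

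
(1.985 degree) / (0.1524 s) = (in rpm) 2.171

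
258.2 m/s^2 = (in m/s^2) 258.2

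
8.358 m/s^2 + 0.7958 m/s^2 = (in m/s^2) 9.154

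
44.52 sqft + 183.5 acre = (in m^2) 7.426e+05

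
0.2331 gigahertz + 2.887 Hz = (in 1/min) 1.399e+10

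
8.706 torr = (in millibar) 11.61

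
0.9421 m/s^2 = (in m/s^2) 0.9421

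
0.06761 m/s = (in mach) 0.0001986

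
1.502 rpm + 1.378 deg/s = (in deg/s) 10.39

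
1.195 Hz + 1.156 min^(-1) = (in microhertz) 1.214e+06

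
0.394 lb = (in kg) 0.1787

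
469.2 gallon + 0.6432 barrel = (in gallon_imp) 413.2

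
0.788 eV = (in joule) 1.263e-19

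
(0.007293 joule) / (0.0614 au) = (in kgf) 8.096e-14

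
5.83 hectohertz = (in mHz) 5.83e+05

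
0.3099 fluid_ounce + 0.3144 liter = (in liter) 0.3236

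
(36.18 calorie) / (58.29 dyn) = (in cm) 2.597e+07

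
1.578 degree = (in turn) 0.004383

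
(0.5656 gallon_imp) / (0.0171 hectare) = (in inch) 0.000592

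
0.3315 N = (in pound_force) 0.07452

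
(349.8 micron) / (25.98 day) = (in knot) 3.029e-10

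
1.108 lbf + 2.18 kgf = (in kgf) 2.683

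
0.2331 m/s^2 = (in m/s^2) 0.2331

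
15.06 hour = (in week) 0.08964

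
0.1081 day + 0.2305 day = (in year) 0.0009277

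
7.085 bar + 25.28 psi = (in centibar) 882.8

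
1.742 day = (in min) 2508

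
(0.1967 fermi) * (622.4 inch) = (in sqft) 3.347e-14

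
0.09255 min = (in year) 1.761e-07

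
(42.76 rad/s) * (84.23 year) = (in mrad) 1.136e+14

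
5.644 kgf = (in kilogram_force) 5.644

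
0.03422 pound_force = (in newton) 0.1522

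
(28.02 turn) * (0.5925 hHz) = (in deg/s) 5.977e+05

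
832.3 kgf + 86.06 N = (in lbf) 1854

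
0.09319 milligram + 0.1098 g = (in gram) 0.1099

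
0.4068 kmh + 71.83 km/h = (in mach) 0.05893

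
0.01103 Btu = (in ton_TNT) 2.781e-09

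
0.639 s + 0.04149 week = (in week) 0.04149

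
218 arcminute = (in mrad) 63.41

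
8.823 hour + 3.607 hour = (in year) 0.001419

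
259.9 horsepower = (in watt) 1.938e+05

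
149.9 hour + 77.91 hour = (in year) 0.02601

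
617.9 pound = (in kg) 280.3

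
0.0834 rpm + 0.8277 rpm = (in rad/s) 0.09541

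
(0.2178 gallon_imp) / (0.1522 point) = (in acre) 0.004557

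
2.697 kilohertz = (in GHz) 2.697e-06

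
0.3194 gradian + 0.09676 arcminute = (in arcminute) 17.34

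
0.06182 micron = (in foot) 2.028e-07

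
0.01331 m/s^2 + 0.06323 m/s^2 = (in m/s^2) 0.07654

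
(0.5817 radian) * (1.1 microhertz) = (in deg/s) 3.666e-05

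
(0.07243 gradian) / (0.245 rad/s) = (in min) 7.74e-05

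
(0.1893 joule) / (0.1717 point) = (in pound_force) 702.6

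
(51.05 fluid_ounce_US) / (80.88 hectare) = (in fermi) 1.867e+06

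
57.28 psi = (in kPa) 394.9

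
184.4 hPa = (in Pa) 1.844e+04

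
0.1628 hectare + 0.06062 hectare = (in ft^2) 2.405e+04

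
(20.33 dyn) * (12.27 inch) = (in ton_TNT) 1.514e-14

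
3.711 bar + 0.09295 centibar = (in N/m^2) 3.712e+05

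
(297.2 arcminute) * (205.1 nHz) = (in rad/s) 1.773e-08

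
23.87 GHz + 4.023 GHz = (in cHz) 2.789e+12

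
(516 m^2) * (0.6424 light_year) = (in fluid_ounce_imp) 1.104e+23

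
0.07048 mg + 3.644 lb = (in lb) 3.644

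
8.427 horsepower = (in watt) 6284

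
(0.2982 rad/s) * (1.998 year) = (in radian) 1.879e+07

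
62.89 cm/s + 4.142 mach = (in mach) 4.144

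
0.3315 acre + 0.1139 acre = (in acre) 0.4454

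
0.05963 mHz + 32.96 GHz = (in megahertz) 3.296e+04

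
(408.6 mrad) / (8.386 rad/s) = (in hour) 1.353e-05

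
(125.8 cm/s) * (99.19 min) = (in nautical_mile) 4.043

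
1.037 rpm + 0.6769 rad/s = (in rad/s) 0.7855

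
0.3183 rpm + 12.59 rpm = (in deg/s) 77.45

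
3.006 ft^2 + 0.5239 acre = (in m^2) 2120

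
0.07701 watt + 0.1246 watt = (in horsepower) 0.0002704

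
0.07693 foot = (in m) 0.02345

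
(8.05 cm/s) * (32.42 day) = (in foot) 7.398e+05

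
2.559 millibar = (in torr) 1.919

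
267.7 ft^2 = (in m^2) 24.87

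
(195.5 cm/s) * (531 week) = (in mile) 3.901e+05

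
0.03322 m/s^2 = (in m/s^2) 0.03322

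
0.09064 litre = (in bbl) 0.0005701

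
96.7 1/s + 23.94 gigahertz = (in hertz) 2.394e+10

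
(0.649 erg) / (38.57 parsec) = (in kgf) 5.561e-27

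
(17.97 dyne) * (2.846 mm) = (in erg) 5.114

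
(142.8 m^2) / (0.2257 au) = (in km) 4.229e-12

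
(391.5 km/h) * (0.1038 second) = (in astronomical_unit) 7.546e-11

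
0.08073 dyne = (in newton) 8.073e-07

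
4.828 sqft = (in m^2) 0.4485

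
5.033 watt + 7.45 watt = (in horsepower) 0.01674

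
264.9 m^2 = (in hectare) 0.02649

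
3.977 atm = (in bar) 4.03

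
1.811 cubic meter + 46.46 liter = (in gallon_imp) 408.6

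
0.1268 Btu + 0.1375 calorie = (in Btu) 0.1273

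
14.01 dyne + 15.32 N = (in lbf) 3.444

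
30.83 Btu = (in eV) 2.03e+23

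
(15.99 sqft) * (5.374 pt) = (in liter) 2.816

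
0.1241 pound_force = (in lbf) 0.1241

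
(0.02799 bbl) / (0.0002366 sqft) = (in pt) 5.739e+05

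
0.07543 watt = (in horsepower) 0.0001012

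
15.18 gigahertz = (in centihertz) 1.518e+12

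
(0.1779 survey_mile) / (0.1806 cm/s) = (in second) 1.585e+05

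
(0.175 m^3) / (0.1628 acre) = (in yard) 0.0002905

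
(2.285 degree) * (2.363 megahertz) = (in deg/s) 5.399e+06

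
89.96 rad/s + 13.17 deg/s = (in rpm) 861.2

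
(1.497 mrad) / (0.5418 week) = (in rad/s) 4.568e-09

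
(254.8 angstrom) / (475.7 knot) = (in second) 1.041e-10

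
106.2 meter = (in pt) 3.01e+05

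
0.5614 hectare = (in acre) 1.387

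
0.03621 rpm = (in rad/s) 0.003792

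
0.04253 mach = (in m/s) 14.48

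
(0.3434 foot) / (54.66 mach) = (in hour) 1.562e-09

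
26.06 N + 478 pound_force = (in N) 2152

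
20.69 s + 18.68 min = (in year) 3.62e-05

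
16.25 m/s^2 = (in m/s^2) 16.25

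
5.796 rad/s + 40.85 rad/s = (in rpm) 445.4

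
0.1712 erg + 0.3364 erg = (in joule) 5.076e-08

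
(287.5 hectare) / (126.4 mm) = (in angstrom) 2.275e+17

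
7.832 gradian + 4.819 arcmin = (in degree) 7.129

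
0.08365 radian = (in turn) 0.01331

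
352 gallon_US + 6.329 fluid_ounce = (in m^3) 1.333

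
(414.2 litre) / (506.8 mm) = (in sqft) 8.797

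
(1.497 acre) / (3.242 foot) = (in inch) 2.414e+05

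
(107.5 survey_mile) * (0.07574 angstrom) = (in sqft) 1.41e-05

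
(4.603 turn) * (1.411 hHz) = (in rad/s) 4081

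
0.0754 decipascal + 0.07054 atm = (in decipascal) 7.147e+04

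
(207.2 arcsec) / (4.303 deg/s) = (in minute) 0.0002229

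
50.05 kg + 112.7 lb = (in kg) 101.2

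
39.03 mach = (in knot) 2.583e+04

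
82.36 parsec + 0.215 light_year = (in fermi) 2.543e+33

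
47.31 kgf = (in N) 464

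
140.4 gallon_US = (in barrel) 3.343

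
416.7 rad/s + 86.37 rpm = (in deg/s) 2.439e+04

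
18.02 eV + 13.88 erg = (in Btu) 1.316e-09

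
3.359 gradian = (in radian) 0.05276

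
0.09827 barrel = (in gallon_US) 4.127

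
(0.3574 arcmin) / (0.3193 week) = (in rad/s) 5.384e-10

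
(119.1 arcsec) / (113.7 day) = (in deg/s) 3.368e-09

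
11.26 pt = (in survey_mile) 2.468e-06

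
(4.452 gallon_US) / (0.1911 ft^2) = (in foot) 3.114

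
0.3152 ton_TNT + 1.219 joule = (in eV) 8.231e+27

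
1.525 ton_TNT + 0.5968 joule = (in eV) 3.982e+28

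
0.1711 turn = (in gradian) 68.44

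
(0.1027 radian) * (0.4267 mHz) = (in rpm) 0.0004185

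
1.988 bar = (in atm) 1.962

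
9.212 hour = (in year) 0.001052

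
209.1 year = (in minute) 1.099e+08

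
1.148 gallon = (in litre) 4.346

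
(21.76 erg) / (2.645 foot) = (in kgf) 2.752e-07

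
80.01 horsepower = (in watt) 5.966e+04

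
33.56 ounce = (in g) 951.4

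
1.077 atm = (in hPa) 1091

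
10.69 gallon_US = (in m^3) 0.04047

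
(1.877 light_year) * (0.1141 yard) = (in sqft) 1.994e+16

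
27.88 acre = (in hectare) 11.28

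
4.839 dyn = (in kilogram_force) 4.934e-06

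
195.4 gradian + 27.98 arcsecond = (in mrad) 3069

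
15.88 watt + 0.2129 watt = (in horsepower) 0.02158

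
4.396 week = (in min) 4.431e+04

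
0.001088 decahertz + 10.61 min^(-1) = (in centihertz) 18.77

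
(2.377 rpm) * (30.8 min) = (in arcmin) 1.581e+06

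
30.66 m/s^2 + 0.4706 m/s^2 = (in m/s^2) 31.13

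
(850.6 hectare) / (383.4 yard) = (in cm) 2.426e+06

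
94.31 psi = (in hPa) 6502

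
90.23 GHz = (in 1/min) 5.414e+12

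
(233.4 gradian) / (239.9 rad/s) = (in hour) 4.245e-06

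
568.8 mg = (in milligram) 568.8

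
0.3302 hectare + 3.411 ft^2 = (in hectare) 0.3302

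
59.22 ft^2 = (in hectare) 0.0005502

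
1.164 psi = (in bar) 0.08025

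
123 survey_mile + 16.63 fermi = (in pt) 5.611e+08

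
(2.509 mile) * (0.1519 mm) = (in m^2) 0.6133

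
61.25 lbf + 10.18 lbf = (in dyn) 3.177e+07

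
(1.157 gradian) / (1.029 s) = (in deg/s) 1.012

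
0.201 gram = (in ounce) 0.00709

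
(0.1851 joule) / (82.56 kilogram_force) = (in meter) 0.0002286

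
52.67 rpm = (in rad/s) 5.516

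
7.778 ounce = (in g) 220.5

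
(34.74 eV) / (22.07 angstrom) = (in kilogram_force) 2.572e-10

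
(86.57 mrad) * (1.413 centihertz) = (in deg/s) 0.07009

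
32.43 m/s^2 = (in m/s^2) 32.43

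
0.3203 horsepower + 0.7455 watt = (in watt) 239.6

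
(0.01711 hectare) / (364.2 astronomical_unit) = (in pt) 8.902e-09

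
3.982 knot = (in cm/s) 204.9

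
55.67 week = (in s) 3.367e+07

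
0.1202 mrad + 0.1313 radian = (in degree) 7.53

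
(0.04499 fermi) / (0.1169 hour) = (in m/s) 1.069e-19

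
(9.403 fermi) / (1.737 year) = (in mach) 5.041e-25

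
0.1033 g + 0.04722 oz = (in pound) 0.003179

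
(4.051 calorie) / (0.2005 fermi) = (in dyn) 8.454e+21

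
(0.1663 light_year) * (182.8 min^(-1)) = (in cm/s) 4.793e+17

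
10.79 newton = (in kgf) 1.1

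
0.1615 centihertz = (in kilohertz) 1.615e-06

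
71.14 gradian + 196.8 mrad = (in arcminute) 4518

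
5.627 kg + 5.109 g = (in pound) 12.42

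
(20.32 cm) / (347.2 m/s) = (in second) 0.0005853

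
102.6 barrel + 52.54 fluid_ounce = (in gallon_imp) 3589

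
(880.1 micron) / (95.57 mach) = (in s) 2.705e-08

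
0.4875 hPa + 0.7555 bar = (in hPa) 756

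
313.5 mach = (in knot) 2.075e+05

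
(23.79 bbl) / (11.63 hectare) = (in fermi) 3.252e+10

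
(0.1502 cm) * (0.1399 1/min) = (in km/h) 1.261e-05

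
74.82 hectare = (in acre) 184.9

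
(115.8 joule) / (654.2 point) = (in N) 501.8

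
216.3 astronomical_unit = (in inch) 1.274e+15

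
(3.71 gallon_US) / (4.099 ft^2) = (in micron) 3.688e+04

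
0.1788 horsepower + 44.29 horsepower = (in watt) 3.316e+04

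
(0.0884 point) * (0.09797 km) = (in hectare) 3.055e-07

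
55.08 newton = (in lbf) 12.38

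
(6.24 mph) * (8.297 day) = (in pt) 5.668e+09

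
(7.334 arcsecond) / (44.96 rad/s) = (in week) 1.308e-12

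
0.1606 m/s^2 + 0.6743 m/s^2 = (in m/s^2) 0.8349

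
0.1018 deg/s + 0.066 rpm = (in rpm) 0.08297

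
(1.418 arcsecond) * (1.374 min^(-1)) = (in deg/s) 9.02e-06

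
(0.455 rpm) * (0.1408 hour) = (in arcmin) 8.303e+04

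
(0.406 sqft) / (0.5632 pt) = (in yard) 207.6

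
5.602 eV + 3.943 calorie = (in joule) 16.5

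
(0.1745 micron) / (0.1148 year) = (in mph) 1.078e-13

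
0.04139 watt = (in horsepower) 5.55e-05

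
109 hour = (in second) 3.924e+05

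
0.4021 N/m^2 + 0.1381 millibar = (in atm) 0.0001403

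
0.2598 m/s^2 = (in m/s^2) 0.2598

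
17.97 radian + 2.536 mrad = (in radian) 17.97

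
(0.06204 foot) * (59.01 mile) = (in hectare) 0.1796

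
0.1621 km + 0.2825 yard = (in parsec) 5.262e-15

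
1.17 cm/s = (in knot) 0.02274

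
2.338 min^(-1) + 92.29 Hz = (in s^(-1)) 92.33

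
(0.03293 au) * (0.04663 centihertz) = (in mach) 6746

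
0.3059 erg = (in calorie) 7.311e-09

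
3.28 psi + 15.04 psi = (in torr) 947.4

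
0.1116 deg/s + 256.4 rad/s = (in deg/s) 1.469e+04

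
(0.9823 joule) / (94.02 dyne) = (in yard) 1143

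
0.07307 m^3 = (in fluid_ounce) 2471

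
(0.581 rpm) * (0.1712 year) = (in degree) 1.882e+07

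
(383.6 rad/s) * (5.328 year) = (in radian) 6.445e+10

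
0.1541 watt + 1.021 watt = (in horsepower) 0.001576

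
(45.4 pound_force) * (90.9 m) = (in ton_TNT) 4.387e-06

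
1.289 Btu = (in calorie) 325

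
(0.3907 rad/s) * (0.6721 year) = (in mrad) 8.281e+09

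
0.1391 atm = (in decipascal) 1.409e+05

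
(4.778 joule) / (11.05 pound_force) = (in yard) 0.1063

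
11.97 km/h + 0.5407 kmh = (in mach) 0.01021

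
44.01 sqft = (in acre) 0.00101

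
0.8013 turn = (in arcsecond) 1.038e+06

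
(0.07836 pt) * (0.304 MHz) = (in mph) 18.8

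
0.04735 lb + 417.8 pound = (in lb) 417.8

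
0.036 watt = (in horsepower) 4.828e-05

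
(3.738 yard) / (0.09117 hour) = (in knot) 0.02024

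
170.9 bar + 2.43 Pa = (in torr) 1.282e+05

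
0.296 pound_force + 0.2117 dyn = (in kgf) 0.1343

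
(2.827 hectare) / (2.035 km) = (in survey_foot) 45.58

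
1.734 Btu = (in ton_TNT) 4.373e-07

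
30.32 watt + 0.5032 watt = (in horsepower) 0.04133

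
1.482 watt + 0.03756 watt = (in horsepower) 0.002038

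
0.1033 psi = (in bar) 0.007122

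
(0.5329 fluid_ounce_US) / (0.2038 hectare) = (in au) 5.169e-20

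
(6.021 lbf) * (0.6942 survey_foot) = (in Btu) 0.005371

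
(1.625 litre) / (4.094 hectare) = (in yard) 4.341e-08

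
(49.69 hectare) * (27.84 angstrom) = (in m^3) 0.001383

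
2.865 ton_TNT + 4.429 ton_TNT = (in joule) 3.052e+10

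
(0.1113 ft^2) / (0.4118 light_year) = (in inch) 1.045e-16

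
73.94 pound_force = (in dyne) 3.289e+07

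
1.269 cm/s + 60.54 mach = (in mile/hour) 4.611e+04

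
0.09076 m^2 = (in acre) 2.243e-05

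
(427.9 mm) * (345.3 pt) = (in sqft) 0.5611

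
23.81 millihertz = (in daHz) 0.002381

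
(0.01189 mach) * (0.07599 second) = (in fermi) 3.076e+14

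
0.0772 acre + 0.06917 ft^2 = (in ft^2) 3363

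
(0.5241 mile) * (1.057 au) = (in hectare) 1.334e+10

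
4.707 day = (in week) 0.6724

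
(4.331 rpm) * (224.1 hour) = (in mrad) 3.659e+08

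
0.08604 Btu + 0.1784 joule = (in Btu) 0.08621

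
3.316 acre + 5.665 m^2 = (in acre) 3.317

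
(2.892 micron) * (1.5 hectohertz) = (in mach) 1.274e-06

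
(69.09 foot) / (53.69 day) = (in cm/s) 0.000454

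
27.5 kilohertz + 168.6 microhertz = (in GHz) 2.75e-05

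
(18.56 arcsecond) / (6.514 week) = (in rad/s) 2.284e-11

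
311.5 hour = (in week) 1.854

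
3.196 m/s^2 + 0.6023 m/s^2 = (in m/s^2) 3.798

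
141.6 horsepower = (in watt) 1.056e+05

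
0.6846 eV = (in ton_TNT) 2.622e-29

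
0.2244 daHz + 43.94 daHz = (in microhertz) 4.416e+08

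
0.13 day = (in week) 0.01857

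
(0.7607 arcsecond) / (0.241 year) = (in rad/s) 4.852e-13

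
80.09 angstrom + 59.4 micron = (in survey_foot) 0.0001949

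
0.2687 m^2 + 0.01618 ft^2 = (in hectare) 2.702e-05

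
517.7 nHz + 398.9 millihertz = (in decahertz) 0.03989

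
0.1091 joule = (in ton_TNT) 2.608e-11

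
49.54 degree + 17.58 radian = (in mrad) 1.844e+04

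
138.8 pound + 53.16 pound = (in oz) 3071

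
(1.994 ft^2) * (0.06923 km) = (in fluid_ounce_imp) 4.514e+05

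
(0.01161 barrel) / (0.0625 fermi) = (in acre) 7.298e+09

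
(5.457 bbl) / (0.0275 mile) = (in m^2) 0.0196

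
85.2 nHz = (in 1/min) 5.112e-06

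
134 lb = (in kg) 60.78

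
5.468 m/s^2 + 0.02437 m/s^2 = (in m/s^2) 5.492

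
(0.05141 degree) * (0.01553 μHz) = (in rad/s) 1.393e-11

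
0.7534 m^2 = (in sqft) 8.11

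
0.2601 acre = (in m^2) 1053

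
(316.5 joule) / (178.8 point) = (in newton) 5018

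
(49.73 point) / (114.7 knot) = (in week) 4.916e-10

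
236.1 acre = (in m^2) 9.555e+05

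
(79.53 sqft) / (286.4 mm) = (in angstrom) 2.58e+11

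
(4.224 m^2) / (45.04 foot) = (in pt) 872.2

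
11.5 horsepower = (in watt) 8576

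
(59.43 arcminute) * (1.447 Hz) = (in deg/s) 1.433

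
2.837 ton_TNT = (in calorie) 2.837e+09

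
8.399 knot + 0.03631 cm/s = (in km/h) 15.56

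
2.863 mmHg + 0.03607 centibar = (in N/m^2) 417.8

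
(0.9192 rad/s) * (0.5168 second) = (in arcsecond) 9.798e+04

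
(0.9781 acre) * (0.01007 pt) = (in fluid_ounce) 475.5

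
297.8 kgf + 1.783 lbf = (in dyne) 2.928e+08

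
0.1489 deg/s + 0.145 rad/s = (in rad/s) 0.1476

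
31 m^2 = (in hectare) 0.0031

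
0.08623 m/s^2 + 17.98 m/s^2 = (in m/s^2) 18.07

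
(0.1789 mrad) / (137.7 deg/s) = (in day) 8.616e-10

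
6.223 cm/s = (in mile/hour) 0.1392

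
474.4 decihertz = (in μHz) 4.744e+07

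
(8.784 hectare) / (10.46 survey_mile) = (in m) 5.218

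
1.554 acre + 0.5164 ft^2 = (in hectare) 0.6289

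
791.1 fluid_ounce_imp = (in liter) 22.48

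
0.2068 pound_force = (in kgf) 0.0938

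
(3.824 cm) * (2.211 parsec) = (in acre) 6.447e+11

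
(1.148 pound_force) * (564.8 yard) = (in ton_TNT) 6.303e-07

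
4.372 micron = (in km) 4.372e-09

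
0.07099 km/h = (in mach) 5.791e-05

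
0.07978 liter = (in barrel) 0.0005018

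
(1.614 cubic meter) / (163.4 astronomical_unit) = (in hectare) 6.603e-18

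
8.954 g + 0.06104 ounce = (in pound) 0.02356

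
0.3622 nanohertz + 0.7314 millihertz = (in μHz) 731.4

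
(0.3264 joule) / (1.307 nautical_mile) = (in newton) 0.0001348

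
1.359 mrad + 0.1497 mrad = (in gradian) 0.09605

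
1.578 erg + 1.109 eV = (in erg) 1.578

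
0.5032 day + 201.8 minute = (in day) 0.6433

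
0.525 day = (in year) 0.001438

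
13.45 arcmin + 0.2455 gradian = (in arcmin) 26.71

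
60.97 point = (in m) 0.02151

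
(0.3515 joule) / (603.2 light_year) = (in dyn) 6.159e-15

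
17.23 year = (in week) 898.4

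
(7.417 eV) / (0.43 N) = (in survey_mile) 1.717e-21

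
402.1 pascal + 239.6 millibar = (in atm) 0.2404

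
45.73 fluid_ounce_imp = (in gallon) 0.3432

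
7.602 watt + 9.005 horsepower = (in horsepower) 9.015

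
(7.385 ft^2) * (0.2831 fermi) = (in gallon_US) 5.131e-14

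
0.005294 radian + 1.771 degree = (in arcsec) 7468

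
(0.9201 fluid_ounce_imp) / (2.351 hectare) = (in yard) 1.216e-09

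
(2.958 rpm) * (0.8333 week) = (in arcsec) 3.22e+10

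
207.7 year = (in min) 1.092e+08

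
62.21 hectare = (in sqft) 6.696e+06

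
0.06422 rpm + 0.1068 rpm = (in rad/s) 0.01791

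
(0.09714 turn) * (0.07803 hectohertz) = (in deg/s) 272.9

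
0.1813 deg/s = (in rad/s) 0.003164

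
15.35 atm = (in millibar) 1.555e+04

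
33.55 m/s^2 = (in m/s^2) 33.55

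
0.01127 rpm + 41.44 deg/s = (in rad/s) 0.7244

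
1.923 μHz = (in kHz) 1.923e-09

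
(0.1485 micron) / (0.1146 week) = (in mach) 6.292e-15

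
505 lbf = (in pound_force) 505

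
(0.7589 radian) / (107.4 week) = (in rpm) 1.116e-07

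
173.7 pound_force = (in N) 772.7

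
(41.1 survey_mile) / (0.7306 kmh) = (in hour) 90.53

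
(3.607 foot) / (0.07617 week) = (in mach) 7.009e-08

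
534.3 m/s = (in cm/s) 5.343e+04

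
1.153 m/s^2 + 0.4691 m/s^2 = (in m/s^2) 1.622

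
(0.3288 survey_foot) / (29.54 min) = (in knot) 0.0001099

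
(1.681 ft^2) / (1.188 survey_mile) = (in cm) 0.008168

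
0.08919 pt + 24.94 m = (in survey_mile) 0.0155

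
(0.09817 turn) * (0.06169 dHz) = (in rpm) 0.03634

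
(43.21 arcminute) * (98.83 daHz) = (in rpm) 118.6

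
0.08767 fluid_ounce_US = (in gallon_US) 0.0006849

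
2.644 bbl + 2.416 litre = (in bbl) 2.659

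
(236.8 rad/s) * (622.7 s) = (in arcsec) 3.041e+10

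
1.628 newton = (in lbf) 0.366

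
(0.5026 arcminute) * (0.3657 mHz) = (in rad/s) 5.347e-08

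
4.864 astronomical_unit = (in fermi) 7.276e+26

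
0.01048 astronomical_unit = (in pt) 4.444e+12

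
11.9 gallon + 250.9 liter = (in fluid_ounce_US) 1.001e+04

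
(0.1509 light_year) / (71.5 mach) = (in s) 5.864e+10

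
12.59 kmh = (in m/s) 3.497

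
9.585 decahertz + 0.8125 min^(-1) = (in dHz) 958.6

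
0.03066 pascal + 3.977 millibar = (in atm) 0.003925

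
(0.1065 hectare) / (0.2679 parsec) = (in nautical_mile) 6.956e-17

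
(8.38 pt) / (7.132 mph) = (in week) 1.533e-09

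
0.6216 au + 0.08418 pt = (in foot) 3.051e+11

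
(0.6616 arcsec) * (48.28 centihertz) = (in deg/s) 8.873e-05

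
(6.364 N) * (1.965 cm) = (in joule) 0.1251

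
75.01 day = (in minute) 1.08e+05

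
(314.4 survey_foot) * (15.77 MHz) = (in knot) 2.938e+09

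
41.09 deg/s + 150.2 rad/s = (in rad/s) 150.9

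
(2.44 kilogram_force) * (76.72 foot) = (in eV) 3.492e+21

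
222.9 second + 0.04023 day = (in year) 0.0001173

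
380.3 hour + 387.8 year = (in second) 1.223e+10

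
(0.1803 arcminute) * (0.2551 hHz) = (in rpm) 0.01278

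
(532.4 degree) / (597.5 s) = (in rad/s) 0.01555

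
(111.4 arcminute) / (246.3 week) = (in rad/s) 2.175e-10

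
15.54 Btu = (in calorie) 3919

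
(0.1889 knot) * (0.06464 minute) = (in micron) 3.769e+05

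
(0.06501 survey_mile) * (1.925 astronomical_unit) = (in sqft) 3.243e+14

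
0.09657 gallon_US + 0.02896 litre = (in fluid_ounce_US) 13.34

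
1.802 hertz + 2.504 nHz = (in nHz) 1.802e+09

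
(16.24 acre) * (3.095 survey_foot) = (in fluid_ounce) 2.096e+09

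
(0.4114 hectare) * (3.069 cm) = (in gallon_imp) 2.777e+04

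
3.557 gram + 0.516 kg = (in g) 519.6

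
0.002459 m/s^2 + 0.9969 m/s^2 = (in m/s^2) 0.9994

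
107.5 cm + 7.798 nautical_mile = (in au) 9.655e-08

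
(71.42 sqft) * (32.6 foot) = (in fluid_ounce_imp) 2.32e+06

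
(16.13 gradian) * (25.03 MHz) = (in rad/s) 6.342e+06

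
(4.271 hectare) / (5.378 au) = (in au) 3.549e-19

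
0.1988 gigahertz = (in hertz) 1.988e+08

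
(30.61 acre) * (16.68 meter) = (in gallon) 5.458e+08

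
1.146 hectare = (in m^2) 1.146e+04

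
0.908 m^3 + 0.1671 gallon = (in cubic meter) 0.9086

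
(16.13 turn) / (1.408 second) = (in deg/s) 4124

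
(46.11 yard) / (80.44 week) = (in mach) 2.545e-09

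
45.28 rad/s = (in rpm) 432.4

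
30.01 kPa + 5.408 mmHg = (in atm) 0.3033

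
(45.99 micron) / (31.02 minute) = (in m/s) 2.471e-08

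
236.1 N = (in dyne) 2.361e+07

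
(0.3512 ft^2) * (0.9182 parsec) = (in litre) 9.244e+17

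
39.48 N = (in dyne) 3.948e+06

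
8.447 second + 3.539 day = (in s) 3.058e+05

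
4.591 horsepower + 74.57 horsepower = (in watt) 5.903e+04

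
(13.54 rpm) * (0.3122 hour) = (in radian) 1594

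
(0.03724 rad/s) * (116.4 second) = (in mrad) 4335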